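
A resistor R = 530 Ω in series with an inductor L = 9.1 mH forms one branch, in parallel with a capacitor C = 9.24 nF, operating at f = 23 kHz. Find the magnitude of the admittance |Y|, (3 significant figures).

730 μS

ω = 2πf = 144500 rad/s
X_L = ωL = 1320 Ω
X_C = 1/(ωC) = 749 Ω
Branch 1 (R+jX_L): Z₁ = 530 + j1320 Ω, |Z₁| = 1420 Ω
Branch 2 (−jX_C): Z₂ = −j749 Ω
Parallel: Z = Z₁Z₂/(Z₁+Z₂), |Z| = 1370 Ω, ∠Z = -68.8°
|Y| = 1/|Z| = 730 μS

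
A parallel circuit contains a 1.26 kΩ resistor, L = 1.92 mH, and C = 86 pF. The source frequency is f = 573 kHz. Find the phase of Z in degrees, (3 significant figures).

ω = 2πf = 3.6e+06 rad/s
X_L = ωL = 6910 Ω
X_C = 1/(ωC) = 3230 Ω
Parallel: admittances add. Y = 1/R + 1/(jωL) + jωC
Y = (0.000794 + j0.000165) S
|Y| = 0.000811 S → |Z| = 1/|Y| = 1230 Ω, ∠Z = −∠Y = -11.7°

-11.7°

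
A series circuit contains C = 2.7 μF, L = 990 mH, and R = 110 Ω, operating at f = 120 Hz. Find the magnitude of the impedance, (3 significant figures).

278 Ω

ω = 2πf = 754.0 rad/s
X_L = ωL = 746 Ω
X_C = 1/(ωC) = 491 Ω
Net reactance X = X_L − X_C = 255 Ω
Z = 110 + j255 Ω
|Z| = √(110² + 255²) = 278 Ω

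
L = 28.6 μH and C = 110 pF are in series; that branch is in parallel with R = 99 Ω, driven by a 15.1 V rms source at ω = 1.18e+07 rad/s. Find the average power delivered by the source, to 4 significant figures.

X_L = ωL = 337.5 Ω
X_C = 1/(ωC) = 770.4 Ω
Branch 1: Z₁ = R = 99.00 Ω
Branch 2 (series LC): Z₂ = j(X_L − X_C) = −j432.9 Ω
Parallel: Z = Z₁Z₂/(Z₁+Z₂), |Z| = 96.51 Ω, ∠Z = -12.88°
I = V/|Z| = 156.5 mA
P = VI cos φ = 15.1 × 0.1565 × cos(-12.88°) = 2.303 W

2.303 W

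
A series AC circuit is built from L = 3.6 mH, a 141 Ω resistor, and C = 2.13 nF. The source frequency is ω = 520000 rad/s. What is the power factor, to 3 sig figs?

0.144

X_L = ωL = 1870 Ω
X_C = 1/(ωC) = 903 Ω
Net reactance X = X_L − X_C = 969 Ω
Z = 141 + j969 Ω
|Z| = √(141² + 969²) = 979 Ω
∠Z = arctan(969/141) = 81.7°
cos φ = cos(81.7°) = 0.144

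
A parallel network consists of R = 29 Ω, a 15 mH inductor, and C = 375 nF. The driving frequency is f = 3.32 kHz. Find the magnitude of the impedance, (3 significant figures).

ω = 2πf = 20860 rad/s
X_L = ωL = 313 Ω
X_C = 1/(ωC) = 128 Ω
Parallel: admittances add. Y = 1/R + 1/(jωL) + jωC
Y = (0.0345 + j0.00463) S
|Y| = 0.0348 S → |Z| = 1/|Y| = 28.7 Ω, ∠Z = −∠Y = -7.64°

28.7 Ω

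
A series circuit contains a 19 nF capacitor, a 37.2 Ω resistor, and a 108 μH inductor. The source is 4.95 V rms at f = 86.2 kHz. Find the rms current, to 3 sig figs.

ω = 2πf = 541600 rad/s
X_L = ωL = 58.5 Ω
X_C = 1/(ωC) = 97.2 Ω
Net reactance X = X_L − X_C = -38.7 Ω
Z = 37.2 − j38.7 Ω
|Z| = √(37.2² + 38.7²) = 53.7 Ω
I = V/|Z| = 4.95/53.7 = 92.2 mA

92.2 mA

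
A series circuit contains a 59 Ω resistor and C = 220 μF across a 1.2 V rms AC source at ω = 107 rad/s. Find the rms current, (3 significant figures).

X_C = 1/(ωC) = 42.5 Ω
Z = 59.0 − j42.5 Ω
|Z| = √(59.0² + 42.5²) = 72.7 Ω
I = V/|Z| = 1.2/72.7 = 16.5 mA

16.5 mA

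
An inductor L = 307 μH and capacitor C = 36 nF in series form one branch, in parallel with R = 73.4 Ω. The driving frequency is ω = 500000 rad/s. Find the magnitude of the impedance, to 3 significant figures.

58.7 Ω

X_L = ωL = 154 Ω
X_C = 1/(ωC) = 55.6 Ω
Branch 1: Z₁ = R = 73.4 Ω
Branch 2 (series LC): Z₂ = j(X_L − X_C) = j97.9 Ω
Parallel: Z = Z₁Z₂/(Z₁+Z₂), |Z| = 58.7 Ω, ∠Z = 36.8°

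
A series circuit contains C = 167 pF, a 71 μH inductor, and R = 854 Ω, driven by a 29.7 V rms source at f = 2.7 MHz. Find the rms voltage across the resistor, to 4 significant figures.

21.03 V

ω = 2πf = 1.696e+07 rad/s
X_L = ωL = 1204 Ω
X_C = 1/(ωC) = 353.0 Ω
Net reactance X = X_L − X_C = 851.5 Ω
Z = 854.0 + j851.5 Ω
|Z| = √(854.0² + 851.5²) = 1206 Ω
I = V/|Z| = 24.63 mA
V_R = I·|Z_R| = 0.02463 × 854.0 = 21.03 V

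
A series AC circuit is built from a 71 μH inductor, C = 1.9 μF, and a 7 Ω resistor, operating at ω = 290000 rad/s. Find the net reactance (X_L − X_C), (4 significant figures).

X_L = ωL = 20.59 Ω
X_C = 1/(ωC) = 1.815 Ω
X = 20.59 − 1.815 = 18.78 Ω

18.78 Ω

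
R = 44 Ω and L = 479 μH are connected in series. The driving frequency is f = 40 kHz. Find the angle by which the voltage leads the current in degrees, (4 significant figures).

69.92°

ω = 2πf = 251300 rad/s
X_L = ωL = 120.4 Ω
Z = 44.00 + j120.4 Ω
|Z| = √(44.00² + 120.4²) = 128.2 Ω
∠Z = arctan(120.4/44.00) = 69.92°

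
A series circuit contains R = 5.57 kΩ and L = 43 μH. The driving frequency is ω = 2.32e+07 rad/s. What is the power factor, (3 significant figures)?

0.984

X_L = ωL = 998 Ω
Z = 5570 + j998 Ω
|Z| = √(5570² + 998²) = 5660 Ω
∠Z = arctan(998/5570) = 10.2°
cos φ = cos(10.2°) = 0.984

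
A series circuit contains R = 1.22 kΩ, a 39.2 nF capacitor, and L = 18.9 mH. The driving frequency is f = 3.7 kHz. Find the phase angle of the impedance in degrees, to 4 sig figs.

ω = 2πf = 23250 rad/s
X_L = ωL = 439.4 Ω
X_C = 1/(ωC) = 1097 Ω
Net reactance X = X_L − X_C = -657.9 Ω
Z = 1220 − j657.9 Ω
|Z| = √(1220² + 657.9²) = 1386 Ω
∠Z = arctan(-657.9/1220) = -28.34°

-28.34°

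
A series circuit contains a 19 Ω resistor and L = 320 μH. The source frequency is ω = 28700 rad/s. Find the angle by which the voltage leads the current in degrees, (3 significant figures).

25.8°

X_L = ωL = 9.18 Ω
Z = 19.0 + j9.18 Ω
|Z| = √(19.0² + 9.18²) = 21.1 Ω
∠Z = arctan(9.18/19.0) = 25.8°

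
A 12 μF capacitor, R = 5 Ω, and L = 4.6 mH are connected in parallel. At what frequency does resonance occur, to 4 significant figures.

ω₀ = 1/√(LC) = 1/√(0.0046 × 1.2e-05) = 4256 rad/s
f₀ = ω₀/(2π) = 677.4 Hz

677.4 Hz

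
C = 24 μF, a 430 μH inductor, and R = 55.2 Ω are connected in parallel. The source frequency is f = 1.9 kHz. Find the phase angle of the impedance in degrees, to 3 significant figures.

ω = 2πf = 11940 rad/s
X_L = ωL = 5.13 Ω
X_C = 1/(ωC) = 3.49 Ω
Parallel: admittances add. Y = 1/R + 1/(jωL) + jωC
Y = (0.0181 + j0.0917) S
|Y| = 0.0935 S → |Z| = 1/|Y| = 10.7 Ω, ∠Z = −∠Y = -78.8°

-78.8°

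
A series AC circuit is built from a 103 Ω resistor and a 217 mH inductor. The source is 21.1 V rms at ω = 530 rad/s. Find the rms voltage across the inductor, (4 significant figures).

15.72 V

X_L = ωL = 115.0 Ω
Z = 103.0 + j115.0 Ω
|Z| = √(103.0² + 115.0²) = 154.4 Ω
I = V/|Z| = 136.7 mA
V_L = I·|Z_L| = 0.1367 × 115.0 = 15.72 V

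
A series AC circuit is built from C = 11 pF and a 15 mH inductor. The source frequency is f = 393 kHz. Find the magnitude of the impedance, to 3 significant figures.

ω = 2πf = 2.469e+06 rad/s
X_L = ωL = 37000 Ω
X_C = 1/(ωC) = 36800 Ω
Net reactance X = X_L − X_C = 224 Ω
Z = j224 Ω
|Z| = √(0² + 224²) = 224 Ω

224 Ω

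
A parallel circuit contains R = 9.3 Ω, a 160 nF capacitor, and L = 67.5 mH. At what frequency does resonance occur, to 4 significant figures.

ω₀ = 1/√(LC) = 1/√(0.0675 × 1.6e-07) = 9623 rad/s
f₀ = ω₀/(2π) = 1.531 kHz

1.531 kHz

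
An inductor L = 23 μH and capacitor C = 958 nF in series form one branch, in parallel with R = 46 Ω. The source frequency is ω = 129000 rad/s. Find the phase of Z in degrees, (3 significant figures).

-83.6°

X_L = ωL = 2.97 Ω
X_C = 1/(ωC) = 8.09 Ω
Branch 1: Z₁ = R = 46.0 Ω
Branch 2 (series LC): Z₂ = j(X_L − X_C) = −j5.12 Ω
Parallel: Z = Z₁Z₂/(Z₁+Z₂), |Z| = 5.09 Ω, ∠Z = -83.6°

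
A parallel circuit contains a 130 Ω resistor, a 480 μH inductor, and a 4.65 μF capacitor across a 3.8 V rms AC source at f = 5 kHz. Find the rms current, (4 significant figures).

ω = 2πf = 31420 rad/s
X_L = ωL = 15.08 Ω
X_C = 1/(ωC) = 6.845 Ω
Parallel: admittances add. Y = 1/R + 1/(jωL) + jωC
Y = (0.007692 + j0.07977) S
|Y| = 0.08014 S → |Z| = 1/|Y| = 12.48 Ω, ∠Z = −∠Y = -84.49°
I = V/|Z| = 3.8/12.48 = 304.5 mA

304.5 mA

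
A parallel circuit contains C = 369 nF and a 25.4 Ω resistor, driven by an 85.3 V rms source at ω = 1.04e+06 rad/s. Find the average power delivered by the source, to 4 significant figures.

286.5 W

X_C = 1/(ωC) = 2.606 Ω
Parallel: admittances add. Y = 1/R + jωC
Y = (0.03937 + j0.3838) S
|Y| = 0.3858 S → |Z| = 1/|Y| = 2.592 Ω, ∠Z = −∠Y = -84.14°
I = V/|Z| = 32.91 A
P = VI cos φ = 85.3 × 32.91 × cos(-84.14°) = 286.5 W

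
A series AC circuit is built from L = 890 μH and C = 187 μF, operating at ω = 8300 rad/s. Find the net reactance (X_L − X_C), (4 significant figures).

6.743 Ω

X_L = ωL = 7.387 Ω
X_C = 1/(ωC) = 0.6443 Ω
X = 7.387 − 0.6443 = 6.743 Ω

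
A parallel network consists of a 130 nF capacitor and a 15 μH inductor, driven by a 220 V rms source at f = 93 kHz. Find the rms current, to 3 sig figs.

8.39 A

ω = 2πf = 584300 rad/s
X_L = ωL = 8.77 Ω
X_C = 1/(ωC) = 13.2 Ω
Parallel: admittances add. Y = 1/(jωL) + jωC
Y = (0 − j0.0381) S
|Y| = 0.0381 S → |Z| = 1/|Y| = 26.2 Ω, ∠Z = −∠Y = 90.0°
I = V/|Z| = 220/26.2 = 8.39 A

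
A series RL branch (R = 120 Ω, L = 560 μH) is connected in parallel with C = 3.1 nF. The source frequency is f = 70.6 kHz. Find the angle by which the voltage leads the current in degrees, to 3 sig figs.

50.1°

ω = 2πf = 443600 rad/s
X_L = ωL = 248 Ω
X_C = 1/(ωC) = 727 Ω
Branch 1 (R+jX_L): Z₁ = 120 + j248 Ω, |Z₁| = 276 Ω
Branch 2 (−jX_C): Z₂ = −j727 Ω
Parallel: Z = Z₁Z₂/(Z₁+Z₂), |Z| = 406 Ω, ∠Z = 50.1°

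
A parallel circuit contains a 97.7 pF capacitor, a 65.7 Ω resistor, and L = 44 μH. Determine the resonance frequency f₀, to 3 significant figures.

2.43 MHz

ω₀ = 1/√(LC) = 1/√(4.4e-05 × 9.77e-11) = 1.525e+07 rad/s
f₀ = ω₀/(2π) = 2.43 MHz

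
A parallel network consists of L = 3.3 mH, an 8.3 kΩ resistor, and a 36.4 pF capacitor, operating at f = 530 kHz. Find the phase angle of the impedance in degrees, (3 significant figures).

-14.1°

ω = 2πf = 3.33e+06 rad/s
X_L = ωL = 11000 Ω
X_C = 1/(ωC) = 8250 Ω
Parallel: admittances add. Y = 1/R + 1/(jωL) + jωC
Y = (0.000120 + j3.02e-05) S
|Y| = 0.000124 S → |Z| = 1/|Y| = 8050 Ω, ∠Z = −∠Y = -14.1°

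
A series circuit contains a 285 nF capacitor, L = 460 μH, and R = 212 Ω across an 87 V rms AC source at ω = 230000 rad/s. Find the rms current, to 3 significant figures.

377 mA

X_L = ωL = 106 Ω
X_C = 1/(ωC) = 15.3 Ω
Net reactance X = X_L − X_C = 90.5 Ω
Z = 212 + j90.5 Ω
|Z| = √(212² + 90.5²) = 231 Ω
I = V/|Z| = 87/231 = 377 mA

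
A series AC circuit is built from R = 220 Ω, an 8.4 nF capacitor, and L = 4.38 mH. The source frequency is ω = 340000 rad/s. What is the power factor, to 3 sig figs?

X_L = ωL = 1490 Ω
X_C = 1/(ωC) = 350 Ω
Net reactance X = X_L − X_C = 1140 Ω
Z = 220 + j1140 Ω
|Z| = √(220² + 1140²) = 1160 Ω
∠Z = arctan(1140/220) = 79.1°
cos φ = cos(79.1°) = 0.190

0.190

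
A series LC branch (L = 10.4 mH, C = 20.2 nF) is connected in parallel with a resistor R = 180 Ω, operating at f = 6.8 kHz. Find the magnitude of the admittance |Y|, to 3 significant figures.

5.73 mS

ω = 2πf = 42730 rad/s
X_L = ωL = 444 Ω
X_C = 1/(ωC) = 1160 Ω
Branch 1: Z₁ = R = 180 Ω
Branch 2 (series LC): Z₂ = j(X_L − X_C) = −j714 Ω
Parallel: Z = Z₁Z₂/(Z₁+Z₂), |Z| = 175 Ω, ∠Z = -14.1°
|Y| = 1/|Z| = 5.73 mS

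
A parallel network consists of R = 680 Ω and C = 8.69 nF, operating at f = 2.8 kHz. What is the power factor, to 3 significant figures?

ω = 2πf = 17590 rad/s
X_C = 1/(ωC) = 6540 Ω
Parallel: admittances add. Y = 1/R + jωC
Y = (0.00147 + j0.000153) S
|Y| = 0.00148 S → |Z| = 1/|Y| = 676 Ω, ∠Z = −∠Y = -5.94°
cos φ = cos(-5.94°) = 0.995

0.995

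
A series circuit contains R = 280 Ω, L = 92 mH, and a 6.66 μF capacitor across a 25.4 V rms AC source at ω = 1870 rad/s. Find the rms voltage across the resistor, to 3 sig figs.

X_L = ωL = 172 Ω
X_C = 1/(ωC) = 80.3 Ω
Net reactance X = X_L − X_C = 91.7 Ω
Z = 280 + j91.7 Ω
|Z| = √(280² + 91.7²) = 295 Ω
I = V/|Z| = 86.2 mA
V_R = I·|Z_R| = 0.0862 × 280 = 24.1 V

24.1 V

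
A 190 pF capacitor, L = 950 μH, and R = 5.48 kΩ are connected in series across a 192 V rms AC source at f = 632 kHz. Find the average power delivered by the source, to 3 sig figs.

ω = 2πf = 3.971e+06 rad/s
X_L = ωL = 3770 Ω
X_C = 1/(ωC) = 1330 Ω
Net reactance X = X_L − X_C = 2450 Ω
Z = 5480 + j2450 Ω
|Z| = √(5480² + 2450²) = 6000 Ω
∠Z = arctan(2450/5480) = 24.1°
I = V/|Z| = 32.0 mA
P = VI cos φ = 192 × 0.0320 × cos(24.1°) = 5.61 W

5.61 W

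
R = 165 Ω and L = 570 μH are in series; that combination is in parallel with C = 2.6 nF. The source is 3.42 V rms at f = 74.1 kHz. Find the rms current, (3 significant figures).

7.74 mA

ω = 2πf = 465600 rad/s
X_L = ωL = 265 Ω
X_C = 1/(ωC) = 826 Ω
Branch 1 (R+jX_L): Z₁ = 165 + j265 Ω, |Z₁| = 312 Ω
Branch 2 (−jX_C): Z₂ = −j826 Ω
Parallel: Z = Z₁Z₂/(Z₁+Z₂), |Z| = 442 Ω, ∠Z = 41.7°
I = V/|Z| = 3.42/442 = 7.74 mA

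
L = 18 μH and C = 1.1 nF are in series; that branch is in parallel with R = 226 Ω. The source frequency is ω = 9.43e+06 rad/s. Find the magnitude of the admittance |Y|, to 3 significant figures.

14.3 mS

X_L = ωL = 170 Ω
X_C = 1/(ωC) = 96.4 Ω
Branch 1: Z₁ = R = 226 Ω
Branch 2 (series LC): Z₂ = j(X_L − X_C) = j73.3 Ω
Parallel: Z = Z₁Z₂/(Z₁+Z₂), |Z| = 69.8 Ω, ∠Z = 72.0°
|Y| = 1/|Z| = 14.3 mS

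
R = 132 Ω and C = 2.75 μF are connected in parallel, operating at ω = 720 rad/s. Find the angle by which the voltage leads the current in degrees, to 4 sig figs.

X_C = 1/(ωC) = 505.1 Ω
Parallel: admittances add. Y = 1/R + jωC
Y = (0.007576 + j0.001980) S
|Y| = 0.007830 S → |Z| = 1/|Y| = 127.7 Ω, ∠Z = −∠Y = -14.65°

-14.65°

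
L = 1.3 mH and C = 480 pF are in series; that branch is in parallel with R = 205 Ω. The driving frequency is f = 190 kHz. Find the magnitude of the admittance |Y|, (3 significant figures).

ω = 2πf = 1.194e+06 rad/s
X_L = ωL = 1550 Ω
X_C = 1/(ωC) = 1750 Ω
Branch 1: Z₁ = R = 205 Ω
Branch 2 (series LC): Z₂ = j(X_L − X_C) = −j193 Ω
Parallel: Z = Z₁Z₂/(Z₁+Z₂), |Z| = 141 Ω, ∠Z = -46.7°
|Y| = 1/|Z| = 7.11 mS

7.11 mS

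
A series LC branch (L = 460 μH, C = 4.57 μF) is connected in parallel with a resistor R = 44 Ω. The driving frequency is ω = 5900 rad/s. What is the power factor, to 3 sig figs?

X_L = ωL = 2.71 Ω
X_C = 1/(ωC) = 37.1 Ω
Branch 1: Z₁ = R = 44.0 Ω
Branch 2 (series LC): Z₂ = j(X_L − X_C) = −j34.4 Ω
Parallel: Z = Z₁Z₂/(Z₁+Z₂), |Z| = 27.1 Ω, ∠Z = -52.0°
cos φ = cos(-52.0°) = 0.616

0.616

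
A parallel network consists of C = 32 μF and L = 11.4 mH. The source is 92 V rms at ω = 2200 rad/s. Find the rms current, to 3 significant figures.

2.81 A

X_L = ωL = 25.1 Ω
X_C = 1/(ωC) = 14.2 Ω
Parallel: admittances add. Y = 1/(jωL) + jωC
Y = (0 + j0.0305) S
|Y| = 0.0305 S → |Z| = 1/|Y| = 32.8 Ω, ∠Z = −∠Y = -90.0°
I = V/|Z| = 92/32.8 = 2.81 A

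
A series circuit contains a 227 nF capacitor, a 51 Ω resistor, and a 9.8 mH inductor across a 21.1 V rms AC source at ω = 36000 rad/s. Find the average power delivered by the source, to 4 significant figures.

X_L = ωL = 352.8 Ω
X_C = 1/(ωC) = 122.4 Ω
Net reactance X = X_L − X_C = 230.4 Ω
Z = 51.00 + j230.4 Ω
|Z| = √(51.00² + 230.4²) = 236.0 Ω
∠Z = arctan(230.4/51.00) = 77.52°
I = V/|Z| = 89.40 mA
P = VI cos φ = 21.1 × 0.08940 × cos(77.52°) = 407.6 mW

407.6 mW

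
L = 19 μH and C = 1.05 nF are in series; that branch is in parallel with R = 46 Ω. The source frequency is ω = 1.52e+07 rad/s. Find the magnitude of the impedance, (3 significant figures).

45.1 Ω

X_L = ωL = 289 Ω
X_C = 1/(ωC) = 62.7 Ω
Branch 1: Z₁ = R = 46.0 Ω
Branch 2 (series LC): Z₂ = j(X_L − X_C) = j226 Ω
Parallel: Z = Z₁Z₂/(Z₁+Z₂), |Z| = 45.1 Ω, ∠Z = 11.5°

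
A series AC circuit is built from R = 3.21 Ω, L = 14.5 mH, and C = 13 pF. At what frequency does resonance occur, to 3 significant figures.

ω₀ = 1/√(LC) = 1/√(0.0145 × 1.3e-11) = 2.303e+06 rad/s
f₀ = ω₀/(2π) = 367 kHz

367 kHz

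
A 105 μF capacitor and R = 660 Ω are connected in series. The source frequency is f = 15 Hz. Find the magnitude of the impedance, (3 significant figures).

ω = 2πf = 94.25 rad/s
X_C = 1/(ωC) = 101 Ω
Z = 660 − j101 Ω
|Z| = √(660² + 101²) = 668 Ω

668 Ω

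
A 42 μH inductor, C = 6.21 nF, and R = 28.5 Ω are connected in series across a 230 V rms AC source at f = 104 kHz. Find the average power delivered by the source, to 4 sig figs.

30.92 W

ω = 2πf = 653500 rad/s
X_L = ωL = 27.44 Ω
X_C = 1/(ωC) = 246.4 Ω
Net reactance X = X_L − X_C = -219.0 Ω
Z = 28.50 − j219.0 Ω
|Z| = √(28.50² + 219.0²) = 220.8 Ω
∠Z = arctan(-219.0/28.50) = -82.58°
I = V/|Z| = 1.042 A
P = VI cos φ = 230 × 1.042 × cos(-82.58°) = 30.92 W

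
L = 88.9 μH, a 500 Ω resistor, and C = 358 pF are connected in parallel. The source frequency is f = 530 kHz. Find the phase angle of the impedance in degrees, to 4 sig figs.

ω = 2πf = 3.33e+06 rad/s
X_L = ωL = 296.0 Ω
X_C = 1/(ωC) = 838.8 Ω
Parallel: admittances add. Y = 1/R + 1/(jωL) + jωC
Y = (0.002000 − j0.002186) S
|Y| = 0.002963 S → |Z| = 1/|Y| = 337.5 Ω, ∠Z = −∠Y = 47.54°

47.54°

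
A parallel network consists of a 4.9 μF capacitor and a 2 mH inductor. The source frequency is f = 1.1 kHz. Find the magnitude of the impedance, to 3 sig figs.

26.0 Ω

ω = 2πf = 6912 rad/s
X_L = ωL = 13.8 Ω
X_C = 1/(ωC) = 29.5 Ω
Parallel: admittances add. Y = 1/(jωL) + jωC
Y = (0 − j0.0385) S
|Y| = 0.0385 S → |Z| = 1/|Y| = 26.0 Ω, ∠Z = −∠Y = 90.0°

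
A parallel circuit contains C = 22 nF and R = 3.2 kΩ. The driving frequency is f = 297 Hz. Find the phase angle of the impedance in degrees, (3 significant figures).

ω = 2πf = 1866 rad/s
X_C = 1/(ωC) = 24400 Ω
Parallel: admittances add. Y = 1/R + jωC
Y = (0.000313 + j4.11e-05) S
|Y| = 0.000315 S → |Z| = 1/|Y| = 3170 Ω, ∠Z = −∠Y = -7.48°

-7.48°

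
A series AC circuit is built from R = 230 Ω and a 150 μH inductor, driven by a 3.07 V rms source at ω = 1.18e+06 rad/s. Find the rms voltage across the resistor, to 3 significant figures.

2.43 V

X_L = ωL = 177 Ω
Z = 230 + j177 Ω
|Z| = √(230² + 177²) = 290 Ω
I = V/|Z| = 10.6 mA
V_R = I·|Z_R| = 0.0106 × 230 = 2.43 V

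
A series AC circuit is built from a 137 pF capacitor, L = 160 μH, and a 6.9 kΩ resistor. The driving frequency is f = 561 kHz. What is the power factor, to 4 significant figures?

ω = 2πf = 3.525e+06 rad/s
X_L = ωL = 564.0 Ω
X_C = 1/(ωC) = 2071 Ω
Net reactance X = X_L − X_C = -1507 Ω
Z = 6900 − j1507 Ω
|Z| = √(6900² + 1507²) = 7063 Ω
∠Z = arctan(-1507/6900) = -12.32°
cos φ = cos(-12.32°) = 0.9770

0.9770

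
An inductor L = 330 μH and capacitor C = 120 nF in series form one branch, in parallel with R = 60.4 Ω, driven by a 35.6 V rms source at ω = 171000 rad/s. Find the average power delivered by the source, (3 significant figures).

X_L = ωL = 56.4 Ω
X_C = 1/(ωC) = 48.7 Ω
Branch 1: Z₁ = R = 60.4 Ω
Branch 2 (series LC): Z₂ = j(X_L − X_C) = j7.70 Ω
Parallel: Z = Z₁Z₂/(Z₁+Z₂), |Z| = 7.64 Ω, ∠Z = 82.7°
I = V/|Z| = 4.66 A
P = VI cos φ = 35.6 × 4.66 × cos(82.7°) = 21.0 W

21.0 W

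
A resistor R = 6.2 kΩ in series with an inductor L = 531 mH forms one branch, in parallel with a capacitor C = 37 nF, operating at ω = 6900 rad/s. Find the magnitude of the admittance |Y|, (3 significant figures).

X_L = ωL = 3660 Ω
X_C = 1/(ωC) = 3920 Ω
Branch 1 (R+jX_L): Z₁ = 6200 + j3660 Ω, |Z₁| = 7200 Ω
Branch 2 (−jX_C): Z₂ = −j3920 Ω
Parallel: Z = Z₁Z₂/(Z₁+Z₂), |Z| = 4550 Ω, ∠Z = -57.1°
|Y| = 1/|Z| = 220 μS

220 μS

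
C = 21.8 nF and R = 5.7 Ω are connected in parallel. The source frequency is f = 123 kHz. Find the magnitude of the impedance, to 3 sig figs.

5.67 Ω

ω = 2πf = 772800 rad/s
X_C = 1/(ωC) = 59.4 Ω
Parallel: admittances add. Y = 1/R + jωC
Y = (0.175 + j0.0168) S
|Y| = 0.176 S → |Z| = 1/|Y| = 5.67 Ω, ∠Z = −∠Y = -5.49°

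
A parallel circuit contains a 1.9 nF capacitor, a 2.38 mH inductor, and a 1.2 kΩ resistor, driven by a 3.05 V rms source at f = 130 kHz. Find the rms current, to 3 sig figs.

ω = 2πf = 816800 rad/s
X_L = ωL = 1940 Ω
X_C = 1/(ωC) = 644 Ω
Parallel: admittances add. Y = 1/R + 1/(jωL) + jωC
Y = (0.000833 + j0.00104) S
|Y| = 0.00133 S → |Z| = 1/|Y| = 751 Ω, ∠Z = −∠Y = -51.2°
I = V/|Z| = 3.05/751 = 4.06 mA

4.06 mA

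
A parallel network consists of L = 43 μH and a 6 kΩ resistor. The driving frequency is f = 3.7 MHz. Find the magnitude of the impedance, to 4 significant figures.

ω = 2πf = 2.325e+07 rad/s
X_L = ωL = 999.7 Ω
Parallel: admittances add. Y = 1/R + 1/(jωL)
Y = (0.0001667 − j0.001000) S
|Y| = 0.001014 S → |Z| = 1/|Y| = 986.1 Ω, ∠Z = −∠Y = 80.54°

986.1 Ω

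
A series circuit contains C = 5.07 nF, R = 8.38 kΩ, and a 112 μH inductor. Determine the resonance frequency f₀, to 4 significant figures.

211.2 kHz

ω₀ = 1/√(LC) = 1/√(0.000112 × 5.07e-09) = 1.327e+06 rad/s
f₀ = ω₀/(2π) = 211.2 kHz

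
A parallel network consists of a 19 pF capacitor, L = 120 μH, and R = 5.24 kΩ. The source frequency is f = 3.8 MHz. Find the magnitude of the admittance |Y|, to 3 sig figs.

218 μS

ω = 2πf = 2.388e+07 rad/s
X_L = ωL = 2870 Ω
X_C = 1/(ωC) = 2200 Ω
Parallel: admittances add. Y = 1/R + 1/(jωL) + jωC
Y = (0.000191 + j0.000105) S
|Y| = 0.000218 S → |Z| = 1/|Y| = 4590 Ω, ∠Z = −∠Y = -28.7°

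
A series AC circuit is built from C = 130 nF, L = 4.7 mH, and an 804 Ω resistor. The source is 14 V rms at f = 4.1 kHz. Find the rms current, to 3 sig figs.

17.0 mA

ω = 2πf = 25760 rad/s
X_L = ωL = 121 Ω
X_C = 1/(ωC) = 299 Ω
Net reactance X = X_L − X_C = -178 Ω
Z = 804 − j178 Ω
|Z| = √(804² + 178²) = 823 Ω
I = V/|Z| = 14/823 = 17.0 mA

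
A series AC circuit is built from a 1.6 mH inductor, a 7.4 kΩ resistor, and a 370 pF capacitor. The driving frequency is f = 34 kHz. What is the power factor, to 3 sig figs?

ω = 2πf = 213600 rad/s
X_L = ωL = 342 Ω
X_C = 1/(ωC) = 12700 Ω
Net reactance X = X_L − X_C = -12300 Ω
Z = 7400 − j12300 Ω
|Z| = √(7400² + 12300²) = 14400 Ω
∠Z = arctan(-12300/7400) = -59.0°
cos φ = cos(-59.0°) = 0.515

0.515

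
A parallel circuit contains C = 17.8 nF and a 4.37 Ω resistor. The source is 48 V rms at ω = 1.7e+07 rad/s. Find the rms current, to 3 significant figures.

X_C = 1/(ωC) = 3.30 Ω
Parallel: admittances add. Y = 1/R + jωC
Y = (0.229 + j0.303) S
|Y| = 0.379 S → |Z| = 1/|Y| = 2.64 Ω, ∠Z = −∠Y = -52.9°
I = V/|Z| = 48/2.64 = 18.2 A

18.2 A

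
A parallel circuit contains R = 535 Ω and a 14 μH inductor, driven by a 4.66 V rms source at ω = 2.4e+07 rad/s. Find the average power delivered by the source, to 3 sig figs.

40.6 mW

X_L = ωL = 336 Ω
Parallel: admittances add. Y = 1/R + 1/(jωL)
Y = (0.00187 − j0.00298) S
|Y| = 0.00351 S → |Z| = 1/|Y| = 285 Ω, ∠Z = −∠Y = 57.9°
I = V/|Z| = 16.4 mA
P = VI cos φ = 4.66 × 0.0164 × cos(57.9°) = 40.6 mW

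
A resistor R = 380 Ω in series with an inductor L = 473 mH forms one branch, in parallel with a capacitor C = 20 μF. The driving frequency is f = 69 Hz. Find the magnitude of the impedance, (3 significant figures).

128 Ω

ω = 2πf = 433.5 rad/s
X_L = ωL = 205 Ω
X_C = 1/(ωC) = 115 Ω
Branch 1 (R+jX_L): Z₁ = 380 + j205 Ω, |Z₁| = 432 Ω
Branch 2 (−jX_C): Z₂ = −j115 Ω
Parallel: Z = Z₁Z₂/(Z₁+Z₂), |Z| = 128 Ω, ∠Z = -74.9°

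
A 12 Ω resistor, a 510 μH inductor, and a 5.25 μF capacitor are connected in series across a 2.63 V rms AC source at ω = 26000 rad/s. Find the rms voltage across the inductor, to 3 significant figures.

2.61 V

X_L = ωL = 13.3 Ω
X_C = 1/(ωC) = 7.33 Ω
Net reactance X = X_L − X_C = 5.93 Ω
Z = 12.0 + j5.93 Ω
|Z| = √(12.0² + 5.93²) = 13.4 Ω
I = V/|Z| = 196 mA
V_L = I·|Z_L| = 0.196 × 13.3 = 2.61 V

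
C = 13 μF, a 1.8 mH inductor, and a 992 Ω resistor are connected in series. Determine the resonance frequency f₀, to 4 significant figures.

1.040 kHz

ω₀ = 1/√(LC) = 1/√(0.0018 × 1.3e-05) = 6537 rad/s
f₀ = ω₀/(2π) = 1.040 kHz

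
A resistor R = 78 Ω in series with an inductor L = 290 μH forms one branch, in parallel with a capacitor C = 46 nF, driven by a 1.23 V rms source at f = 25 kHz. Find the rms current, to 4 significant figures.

11.93 mA

ω = 2πf = 157100 rad/s
X_L = ωL = 45.55 Ω
X_C = 1/(ωC) = 138.4 Ω
Branch 1 (R+jX_L): Z₁ = 78.00 + j45.55 Ω, |Z₁| = 90.33 Ω
Branch 2 (−jX_C): Z₂ = −j138.4 Ω
Parallel: Z = Z₁Z₂/(Z₁+Z₂), |Z| = 103.1 Ω, ∠Z = -9.749°
I = V/|Z| = 1.23/103.1 = 11.93 mA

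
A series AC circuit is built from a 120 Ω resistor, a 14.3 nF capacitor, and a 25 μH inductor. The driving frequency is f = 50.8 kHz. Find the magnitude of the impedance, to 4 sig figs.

242.8 Ω

ω = 2πf = 319200 rad/s
X_L = ωL = 7.980 Ω
X_C = 1/(ωC) = 219.1 Ω
Net reactance X = X_L − X_C = -211.1 Ω
Z = 120.0 − j211.1 Ω
|Z| = √(120.0² + 211.1²) = 242.8 Ω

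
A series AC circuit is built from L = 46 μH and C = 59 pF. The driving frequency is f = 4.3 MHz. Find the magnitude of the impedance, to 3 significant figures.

615 Ω

ω = 2πf = 2.702e+07 rad/s
X_L = ωL = 1240 Ω
X_C = 1/(ωC) = 627 Ω
Net reactance X = X_L − X_C = 615 Ω
Z = j615 Ω
|Z| = √(0² + 615²) = 615 Ω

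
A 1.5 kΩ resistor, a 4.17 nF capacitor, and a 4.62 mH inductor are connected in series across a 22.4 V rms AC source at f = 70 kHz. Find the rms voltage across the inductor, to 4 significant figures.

21.55 V

ω = 2πf = 439800 rad/s
X_L = ωL = 2032 Ω
X_C = 1/(ωC) = 545.2 Ω
Net reactance X = X_L − X_C = 1487 Ω
Z = 1500 + j1487 Ω
|Z| = √(1500² + 1487²) = 2112 Ω
I = V/|Z| = 10.61 mA
V_L = I·|Z_L| = 0.01061 × 2032 = 21.55 V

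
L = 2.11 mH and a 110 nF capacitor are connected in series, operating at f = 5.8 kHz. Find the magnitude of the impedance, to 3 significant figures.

173 Ω

ω = 2πf = 36440 rad/s
X_L = ωL = 76.9 Ω
X_C = 1/(ωC) = 249 Ω
Net reactance X = X_L − X_C = -173 Ω
Z = − j173 Ω
|Z| = √(0² + 173²) = 173 Ω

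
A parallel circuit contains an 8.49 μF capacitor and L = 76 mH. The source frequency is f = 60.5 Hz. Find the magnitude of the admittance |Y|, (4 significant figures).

31.39 mS

ω = 2πf = 380.1 rad/s
X_L = ωL = 28.89 Ω
X_C = 1/(ωC) = 309.9 Ω
Parallel: admittances add. Y = 1/(jωL) + jωC
Y = (0 − j0.03139) S
|Y| = 0.03139 S → |Z| = 1/|Y| = 31.86 Ω, ∠Z = −∠Y = 90.00°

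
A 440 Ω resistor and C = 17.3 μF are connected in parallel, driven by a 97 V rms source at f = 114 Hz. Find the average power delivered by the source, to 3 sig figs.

21.4 W

ω = 2πf = 716.3 rad/s
X_C = 1/(ωC) = 80.7 Ω
Parallel: admittances add. Y = 1/R + jωC
Y = (0.00227 + j0.0124) S
|Y| = 0.0126 S → |Z| = 1/|Y| = 79.4 Ω, ∠Z = −∠Y = -79.6°
I = V/|Z| = 1.22 A
P = VI cos φ = 97 × 1.22 × cos(-79.6°) = 21.4 W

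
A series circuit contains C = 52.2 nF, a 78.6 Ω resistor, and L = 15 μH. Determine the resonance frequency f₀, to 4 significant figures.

179.9 kHz

ω₀ = 1/√(LC) = 1/√(1.5e-05 × 5.22e-08) = 1.13e+06 rad/s
f₀ = ω₀/(2π) = 179.9 kHz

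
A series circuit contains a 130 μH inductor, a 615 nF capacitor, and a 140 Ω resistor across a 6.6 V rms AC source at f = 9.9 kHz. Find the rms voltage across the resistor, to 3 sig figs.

ω = 2πf = 62200 rad/s
X_L = ωL = 8.09 Ω
X_C = 1/(ωC) = 26.1 Ω
Net reactance X = X_L − X_C = -18.1 Ω
Z = 140 − j18.1 Ω
|Z| = √(140² + 18.1²) = 141 Ω
I = V/|Z| = 46.8 mA
V_R = I·|Z_R| = 0.0468 × 140 = 6.55 V

6.55 V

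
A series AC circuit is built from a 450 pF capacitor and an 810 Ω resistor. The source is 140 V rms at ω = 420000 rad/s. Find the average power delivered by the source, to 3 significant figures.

554 mW

X_C = 1/(ωC) = 5290 Ω
Z = 810 − j5290 Ω
|Z| = √(810² + 5290²) = 5350 Ω
∠Z = arctan(-5290/810) = -81.3°
I = V/|Z| = 26.2 mA
P = VI cos φ = 140 × 0.0262 × cos(-81.3°) = 554 mW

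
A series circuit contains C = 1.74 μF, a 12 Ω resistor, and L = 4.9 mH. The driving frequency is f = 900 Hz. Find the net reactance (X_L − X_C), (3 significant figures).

-73.9 Ω

ω = 2πf = 5655 rad/s
X_L = ωL = 27.7 Ω
X_C = 1/(ωC) = 102 Ω
X = 27.7 − 102 = -73.9 Ω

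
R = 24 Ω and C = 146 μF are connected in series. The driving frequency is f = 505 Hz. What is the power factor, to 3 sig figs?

ω = 2πf = 3173 rad/s
X_C = 1/(ωC) = 2.16 Ω
Z = 24.0 − j2.16 Ω
|Z| = √(24.0² + 2.16²) = 24.1 Ω
∠Z = arctan(-2.16/24.0) = -5.14°
cos φ = cos(-5.14°) = 0.996

0.996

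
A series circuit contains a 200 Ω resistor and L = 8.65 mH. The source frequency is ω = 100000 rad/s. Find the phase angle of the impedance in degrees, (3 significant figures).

X_L = ωL = 865 Ω
Z = 200 + j865 Ω
|Z| = √(200² + 865²) = 888 Ω
∠Z = arctan(865/200) = 77.0°

77.0°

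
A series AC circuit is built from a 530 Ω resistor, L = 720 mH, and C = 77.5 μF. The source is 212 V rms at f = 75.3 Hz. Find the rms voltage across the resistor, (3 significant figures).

ω = 2πf = 473.1 rad/s
X_L = ωL = 341 Ω
X_C = 1/(ωC) = 27.3 Ω
Net reactance X = X_L − X_C = 313 Ω
Z = 530 + j313 Ω
|Z| = √(530² + 313²) = 616 Ω
I = V/|Z| = 344 mA
V_R = I·|Z_R| = 0.344 × 530 = 182 V

182 V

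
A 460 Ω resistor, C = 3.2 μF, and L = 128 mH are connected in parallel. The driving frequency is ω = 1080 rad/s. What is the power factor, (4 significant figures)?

0.4988

X_L = ωL = 138.2 Ω
X_C = 1/(ωC) = 289.4 Ω
Parallel: admittances add. Y = 1/R + 1/(jωL) + jωC
Y = (0.002174 − j0.003778) S
|Y| = 0.004359 S → |Z| = 1/|Y| = 229.4 Ω, ∠Z = −∠Y = 60.08°
cos φ = cos(60.08°) = 0.4988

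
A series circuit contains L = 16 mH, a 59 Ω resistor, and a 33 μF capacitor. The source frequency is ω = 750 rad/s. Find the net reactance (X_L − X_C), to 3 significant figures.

X_L = ωL = 12.0 Ω
X_C = 1/(ωC) = 40.4 Ω
X = 12.0 − 40.4 = -28.4 Ω

-28.4 Ω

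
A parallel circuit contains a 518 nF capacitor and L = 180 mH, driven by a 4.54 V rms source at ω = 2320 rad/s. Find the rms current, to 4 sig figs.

X_L = ωL = 417.6 Ω
X_C = 1/(ωC) = 832.1 Ω
Parallel: admittances add. Y = 1/(jωL) + jωC
Y = (0 − j0.001193) S
|Y| = 0.001193 S → |Z| = 1/|Y| = 838.3 Ω, ∠Z = −∠Y = 90.00°
I = V/|Z| = 4.54/838.3 = 5.416 mA

5.416 mA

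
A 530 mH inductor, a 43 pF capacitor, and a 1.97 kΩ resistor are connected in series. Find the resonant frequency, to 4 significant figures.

ω₀ = 1/√(LC) = 1/√(0.53 × 4.3e-11) = 209500 rad/s
f₀ = ω₀/(2π) = 33.34 kHz

33.34 kHz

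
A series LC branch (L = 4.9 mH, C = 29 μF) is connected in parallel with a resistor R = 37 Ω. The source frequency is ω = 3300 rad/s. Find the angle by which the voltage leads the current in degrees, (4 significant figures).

81.21°

X_L = ωL = 16.17 Ω
X_C = 1/(ωC) = 10.45 Ω
Branch 1: Z₁ = R = 37.00 Ω
Branch 2 (series LC): Z₂ = j(X_L − X_C) = j5.721 Ω
Parallel: Z = Z₁Z₂/(Z₁+Z₂), |Z| = 5.654 Ω, ∠Z = 81.21°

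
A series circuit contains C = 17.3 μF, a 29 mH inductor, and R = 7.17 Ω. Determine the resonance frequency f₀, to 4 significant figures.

224.7 Hz

ω₀ = 1/√(LC) = 1/√(0.029 × 1.73e-05) = 1412 rad/s
f₀ = ω₀/(2π) = 224.7 Hz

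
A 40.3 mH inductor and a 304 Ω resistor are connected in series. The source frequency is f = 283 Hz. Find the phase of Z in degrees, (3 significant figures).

ω = 2πf = 1778 rad/s
X_L = ωL = 71.7 Ω
Z = 304 + j71.7 Ω
|Z| = √(304² + 71.7²) = 312 Ω
∠Z = arctan(71.7/304) = 13.3°

13.3°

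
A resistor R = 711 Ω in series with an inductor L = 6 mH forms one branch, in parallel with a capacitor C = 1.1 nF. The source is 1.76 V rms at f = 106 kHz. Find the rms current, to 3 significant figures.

866 μA

ω = 2πf = 666000 rad/s
X_L = ωL = 4000 Ω
X_C = 1/(ωC) = 1360 Ω
Branch 1 (R+jX_L): Z₁ = 711 + j4000 Ω, |Z₁| = 4060 Ω
Branch 2 (−jX_C): Z₂ = −j1360 Ω
Parallel: Z = Z₁Z₂/(Z₁+Z₂), |Z| = 2030 Ω, ∠Z = -85.0°
I = V/|Z| = 1.76/2030 = 866 μA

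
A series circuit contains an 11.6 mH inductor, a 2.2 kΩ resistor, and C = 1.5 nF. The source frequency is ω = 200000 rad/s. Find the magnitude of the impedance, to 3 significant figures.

2420 Ω

X_L = ωL = 2320 Ω
X_C = 1/(ωC) = 3330 Ω
Net reactance X = X_L − X_C = -1010 Ω
Z = 2200 − j1010 Ω
|Z| = √(2200² + 1010²) = 2420 Ω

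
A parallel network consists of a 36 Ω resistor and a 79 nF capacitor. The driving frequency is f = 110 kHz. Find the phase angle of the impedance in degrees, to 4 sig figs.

-63.04°

ω = 2πf = 691200 rad/s
X_C = 1/(ωC) = 18.31 Ω
Parallel: admittances add. Y = 1/R + jωC
Y = (0.02778 + j0.05460) S
|Y| = 0.06126 S → |Z| = 1/|Y| = 16.32 Ω, ∠Z = −∠Y = -63.04°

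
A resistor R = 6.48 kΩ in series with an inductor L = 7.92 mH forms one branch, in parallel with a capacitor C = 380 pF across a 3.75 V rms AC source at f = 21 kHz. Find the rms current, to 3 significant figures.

572 μA

ω = 2πf = 131900 rad/s
X_L = ωL = 1050 Ω
X_C = 1/(ωC) = 19900 Ω
Branch 1 (R+jX_L): Z₁ = 6480 + j1050 Ω, |Z₁| = 6560 Ω
Branch 2 (−jX_C): Z₂ = −j19900 Ω
Parallel: Z = Z₁Z₂/(Z₁+Z₂), |Z| = 6550 Ω, ∠Z = -9.76°
I = V/|Z| = 3.75/6550 = 572 μA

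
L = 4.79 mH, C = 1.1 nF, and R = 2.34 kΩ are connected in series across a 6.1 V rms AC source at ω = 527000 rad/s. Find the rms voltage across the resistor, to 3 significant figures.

X_L = ωL = 2520 Ω
X_C = 1/(ωC) = 1730 Ω
Net reactance X = X_L − X_C = 799 Ω
Z = 2340 + j799 Ω
|Z| = √(2340² + 799²) = 2470 Ω
I = V/|Z| = 2.47 mA
V_R = I·|Z_R| = 0.00247 × 2340 = 5.77 V

5.77 V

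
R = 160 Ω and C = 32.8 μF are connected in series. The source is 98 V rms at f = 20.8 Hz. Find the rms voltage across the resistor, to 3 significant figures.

55.4 V

ω = 2πf = 130.7 rad/s
X_C = 1/(ωC) = 233 Ω
Z = 160 − j233 Ω
|Z| = √(160² + 233²) = 283 Ω
I = V/|Z| = 346 mA
V_R = I·|Z_R| = 0.346 × 160 = 55.4 V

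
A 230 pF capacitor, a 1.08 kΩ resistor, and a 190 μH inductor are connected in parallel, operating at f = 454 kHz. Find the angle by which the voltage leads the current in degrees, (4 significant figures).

ω = 2πf = 2.853e+06 rad/s
X_L = ωL = 542.0 Ω
X_C = 1/(ωC) = 1524 Ω
Parallel: admittances add. Y = 1/R + 1/(jωL) + jωC
Y = (0.0009259 − j0.001189) S
|Y| = 0.001507 S → |Z| = 1/|Y| = 663.6 Ω, ∠Z = −∠Y = 52.09°

52.09°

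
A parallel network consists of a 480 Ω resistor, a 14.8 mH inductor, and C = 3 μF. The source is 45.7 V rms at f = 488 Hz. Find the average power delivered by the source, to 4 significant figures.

4.351 W

ω = 2πf = 3066 rad/s
X_L = ωL = 45.38 Ω
X_C = 1/(ωC) = 108.7 Ω
Parallel: admittances add. Y = 1/R + 1/(jωL) + jωC
Y = (0.002083 − j0.01284) S
|Y| = 0.01301 S → |Z| = 1/|Y| = 76.89 Ω, ∠Z = −∠Y = 80.78°
I = V/|Z| = 594.4 mA
P = VI cos φ = 45.7 × 0.5944 × cos(80.78°) = 4.351 W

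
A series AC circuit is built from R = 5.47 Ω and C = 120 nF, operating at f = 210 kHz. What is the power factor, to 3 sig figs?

0.655

ω = 2πf = 1.319e+06 rad/s
X_C = 1/(ωC) = 6.32 Ω
Z = 5.47 − j6.32 Ω
|Z| = √(5.47² + 6.32²) = 8.36 Ω
∠Z = arctan(-6.32/5.47) = -49.1°
cos φ = cos(-49.1°) = 0.655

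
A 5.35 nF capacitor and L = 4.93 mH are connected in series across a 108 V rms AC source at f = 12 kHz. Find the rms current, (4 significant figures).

ω = 2πf = 75400 rad/s
X_L = ωL = 371.7 Ω
X_C = 1/(ωC) = 2479 Ω
Net reactance X = X_L − X_C = -2107 Ω
Z = − j2107 Ω
|Z| = √(0² + 2107²) = 2107 Ω
I = V/|Z| = 108/2107 = 51.25 mA

51.25 mA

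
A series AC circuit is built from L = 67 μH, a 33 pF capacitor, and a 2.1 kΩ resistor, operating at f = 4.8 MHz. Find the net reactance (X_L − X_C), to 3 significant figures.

ω = 2πf = 3.016e+07 rad/s
X_L = ωL = 2020 Ω
X_C = 1/(ωC) = 1000 Ω
X = 2020 − 1000 = 1020 Ω

1020 Ω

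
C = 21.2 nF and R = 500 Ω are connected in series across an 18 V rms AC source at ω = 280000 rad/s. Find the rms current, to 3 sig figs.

X_C = 1/(ωC) = 168 Ω
Z = 500 − j168 Ω
|Z| = √(500² + 168²) = 528 Ω
I = V/|Z| = 18/528 = 34.1 mA

34.1 mA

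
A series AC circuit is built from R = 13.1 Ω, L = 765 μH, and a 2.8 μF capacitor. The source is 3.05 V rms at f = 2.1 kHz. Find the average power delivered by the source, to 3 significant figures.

265 mW

ω = 2πf = 13190 rad/s
X_L = ωL = 10.1 Ω
X_C = 1/(ωC) = 27.1 Ω
Net reactance X = X_L − X_C = -17.0 Ω
Z = 13.1 − j17.0 Ω
|Z| = √(13.1² + 17.0²) = 21.4 Ω
∠Z = arctan(-17.0/13.1) = -52.3°
I = V/|Z| = 142 mA
P = VI cos φ = 3.05 × 0.142 × cos(-52.3°) = 265 mW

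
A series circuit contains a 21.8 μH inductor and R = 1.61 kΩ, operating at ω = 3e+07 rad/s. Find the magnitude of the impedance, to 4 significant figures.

X_L = ωL = 654.0 Ω
Z = 1610 + j654.0 Ω
|Z| = √(1610² + 654.0²) = 1738 Ω

1738 Ω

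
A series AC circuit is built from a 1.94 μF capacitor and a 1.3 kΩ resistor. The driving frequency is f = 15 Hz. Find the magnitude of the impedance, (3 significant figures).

ω = 2πf = 94.25 rad/s
X_C = 1/(ωC) = 5470 Ω
Z = 1300 − j5470 Ω
|Z| = √(1300² + 5470²) = 5620 Ω

5620 Ω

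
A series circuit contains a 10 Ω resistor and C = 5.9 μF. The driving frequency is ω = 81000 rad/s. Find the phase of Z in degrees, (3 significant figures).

X_C = 1/(ωC) = 2.09 Ω
Z = 10.0 − j2.09 Ω
|Z| = √(10.0² + 2.09²) = 10.2 Ω
∠Z = arctan(-2.09/10.0) = -11.8°

-11.8°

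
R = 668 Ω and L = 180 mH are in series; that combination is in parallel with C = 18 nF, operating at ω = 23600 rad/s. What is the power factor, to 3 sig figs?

0.182

X_L = ωL = 4250 Ω
X_C = 1/(ωC) = 2350 Ω
Branch 1 (R+jX_L): Z₁ = 668 + j4250 Ω, |Z₁| = 4300 Ω
Branch 2 (−jX_C): Z₂ = −j2350 Ω
Parallel: Z = Z₁Z₂/(Z₁+Z₂), |Z| = 5040 Ω, ∠Z = -79.5°
cos φ = cos(-79.5°) = 0.182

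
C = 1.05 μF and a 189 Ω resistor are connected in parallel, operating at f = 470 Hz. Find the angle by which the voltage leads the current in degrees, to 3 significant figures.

ω = 2πf = 2953 rad/s
X_C = 1/(ωC) = 323 Ω
Parallel: admittances add. Y = 1/R + jωC
Y = (0.00529 + j0.00310) S
|Y| = 0.00613 S → |Z| = 1/|Y| = 163 Ω, ∠Z = −∠Y = -30.4°

-30.4°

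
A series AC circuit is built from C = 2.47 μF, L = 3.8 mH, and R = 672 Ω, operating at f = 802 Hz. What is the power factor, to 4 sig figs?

ω = 2πf = 5039 rad/s
X_L = ωL = 19.15 Ω
X_C = 1/(ωC) = 80.34 Ω
Net reactance X = X_L − X_C = -61.19 Ω
Z = 672.0 − j61.19 Ω
|Z| = √(672.0² + 61.19²) = 674.8 Ω
∠Z = arctan(-61.19/672.0) = -5.203°
cos φ = cos(-5.203°) = 0.9959

0.9959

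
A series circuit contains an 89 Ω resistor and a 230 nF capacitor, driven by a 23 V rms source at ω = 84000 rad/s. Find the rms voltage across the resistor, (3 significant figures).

19.9 V

X_C = 1/(ωC) = 51.8 Ω
Z = 89.0 − j51.8 Ω
|Z| = √(89.0² + 51.8²) = 103 Ω
I = V/|Z| = 223 mA
V_R = I·|Z_R| = 0.223 × 89.0 = 19.9 V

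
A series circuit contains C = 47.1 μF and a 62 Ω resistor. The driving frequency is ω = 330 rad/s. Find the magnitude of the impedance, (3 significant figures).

X_C = 1/(ωC) = 64.3 Ω
Z = 62.0 − j64.3 Ω
|Z| = √(62.0² + 64.3²) = 89.3 Ω

89.3 Ω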